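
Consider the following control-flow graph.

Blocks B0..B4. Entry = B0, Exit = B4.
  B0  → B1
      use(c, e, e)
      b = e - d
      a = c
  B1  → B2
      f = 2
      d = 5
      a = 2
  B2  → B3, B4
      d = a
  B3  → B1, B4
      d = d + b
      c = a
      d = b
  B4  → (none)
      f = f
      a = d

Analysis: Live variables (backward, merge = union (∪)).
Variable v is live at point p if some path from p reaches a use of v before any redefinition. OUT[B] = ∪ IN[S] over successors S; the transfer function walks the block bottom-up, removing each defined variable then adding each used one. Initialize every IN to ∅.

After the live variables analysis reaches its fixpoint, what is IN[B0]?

Answer: {c, d, e}

Working:
Fixpoint table:
  B0:  IN={c, d, e}  OUT={b}
  B1:  IN={b}  OUT={a, b, f}
  B2:  IN={a, b, f}  OUT={a, b, d, f}
  B3:  IN={a, b, d, f}  OUT={b, d, f}
  B4:  IN={d, f}  OUT={}

Merge at B0: OUT[B0] = IN[B1] = {b}
Applying B0's transfer function to that OUT value gives IN[B0] (row B0 above).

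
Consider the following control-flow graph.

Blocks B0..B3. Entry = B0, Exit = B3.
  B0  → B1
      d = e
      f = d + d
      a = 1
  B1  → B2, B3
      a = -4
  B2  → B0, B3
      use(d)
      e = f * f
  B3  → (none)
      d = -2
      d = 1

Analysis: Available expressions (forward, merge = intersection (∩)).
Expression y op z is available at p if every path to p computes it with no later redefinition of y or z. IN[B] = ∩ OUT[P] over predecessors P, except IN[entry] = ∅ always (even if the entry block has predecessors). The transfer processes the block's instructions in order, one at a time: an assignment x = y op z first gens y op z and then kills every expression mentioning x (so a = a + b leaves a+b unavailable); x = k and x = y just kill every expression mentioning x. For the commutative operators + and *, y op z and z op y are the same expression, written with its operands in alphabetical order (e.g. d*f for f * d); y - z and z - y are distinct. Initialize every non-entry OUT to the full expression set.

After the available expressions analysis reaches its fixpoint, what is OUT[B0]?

Fixpoint table:
  B0:   IN={}   OUT={d+d}
  B1:   IN={d+d}   OUT={d+d}
  B2:   IN={d+d}   OUT={d+d, f*f}
  B3:   IN={d+d}   OUT={}

Merge at B0 (entry node, so the boundary value {} is joined with the incoming edge(s)): IN[B0] = {} ∩ OUT[B2] = {}
Applying B0's transfer function to that IN value gives OUT[B0] (row B0 above).

Answer: {d+d}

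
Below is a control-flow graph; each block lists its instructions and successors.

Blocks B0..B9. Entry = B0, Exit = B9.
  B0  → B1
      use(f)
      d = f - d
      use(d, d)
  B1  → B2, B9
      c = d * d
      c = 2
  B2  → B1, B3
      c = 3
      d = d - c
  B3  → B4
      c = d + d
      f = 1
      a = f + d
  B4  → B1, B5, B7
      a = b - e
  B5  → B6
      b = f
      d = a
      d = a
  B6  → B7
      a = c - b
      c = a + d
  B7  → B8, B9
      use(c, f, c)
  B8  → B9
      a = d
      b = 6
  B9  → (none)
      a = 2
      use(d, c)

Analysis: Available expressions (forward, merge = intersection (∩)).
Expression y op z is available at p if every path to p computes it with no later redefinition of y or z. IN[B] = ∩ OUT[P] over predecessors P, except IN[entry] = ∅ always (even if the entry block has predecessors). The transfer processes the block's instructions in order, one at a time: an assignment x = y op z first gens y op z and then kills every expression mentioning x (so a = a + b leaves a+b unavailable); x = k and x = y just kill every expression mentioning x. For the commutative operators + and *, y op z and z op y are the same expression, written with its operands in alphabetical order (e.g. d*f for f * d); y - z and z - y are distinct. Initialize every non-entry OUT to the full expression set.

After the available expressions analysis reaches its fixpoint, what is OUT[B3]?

Answer: {d+d, d+f}

Working:
Converged values:
  B0: | IN={} | OUT={}
  B1: | IN={} | OUT={d*d}
  B2: | IN={d*d} | OUT={}
  B3: | IN={} | OUT={d+d, d+f}
  B4: | IN={d+d, d+f} | OUT={b-e, d+d, d+f}
  B5: | IN={b-e, d+d, d+f} | OUT={}
  B6: | IN={} | OUT={a+d}
  B7: | IN={} | OUT={}
  B8: | IN={} | OUT={}
  B9: | IN={} | OUT={}

Merge at B3: IN[B3] = OUT[B2] = {}
Applying B3's transfer function to that IN value gives OUT[B3] (row B3 above).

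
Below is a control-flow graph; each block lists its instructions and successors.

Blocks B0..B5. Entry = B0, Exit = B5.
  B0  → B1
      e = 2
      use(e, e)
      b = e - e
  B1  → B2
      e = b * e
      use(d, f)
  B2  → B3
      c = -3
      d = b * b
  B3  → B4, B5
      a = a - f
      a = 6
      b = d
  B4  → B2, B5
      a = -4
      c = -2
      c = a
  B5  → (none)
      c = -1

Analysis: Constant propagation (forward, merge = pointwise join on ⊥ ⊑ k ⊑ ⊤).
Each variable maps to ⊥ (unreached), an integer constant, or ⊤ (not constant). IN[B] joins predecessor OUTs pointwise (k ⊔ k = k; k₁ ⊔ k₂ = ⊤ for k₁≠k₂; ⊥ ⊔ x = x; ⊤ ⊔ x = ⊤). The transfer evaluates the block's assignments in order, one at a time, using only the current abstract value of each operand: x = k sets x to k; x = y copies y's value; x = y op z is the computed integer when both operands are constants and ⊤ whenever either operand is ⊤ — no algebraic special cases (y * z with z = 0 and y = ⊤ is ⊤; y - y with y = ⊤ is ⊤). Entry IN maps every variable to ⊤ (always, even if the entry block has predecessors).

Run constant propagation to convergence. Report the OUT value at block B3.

Fixpoint table:
  B0:   IN=(all ⊤)   OUT={b:0, e:2; rest ⊤}
  B1:   IN={b:0, e:2; rest ⊤}   OUT={b:0, e:0; rest ⊤}
  B2:   IN={b:0, e:0; rest ⊤}   OUT={b:0, c:-3, d:0, e:0; rest ⊤}
  B3:   IN={b:0, c:-3, d:0, e:0; rest ⊤}   OUT={a:6, b:0, c:-3, d:0, e:0; rest ⊤}
  B4:   IN={a:6, b:0, c:-3, d:0, e:0; rest ⊤}   OUT={a:-4, b:0, c:-4, d:0, e:0; rest ⊤}
  B5:   IN={b:0, d:0, e:0; rest ⊤}   OUT={b:0, c:-1, d:0, e:0; rest ⊤}

Merge at B3: IN[B3] = OUT[B2] = {a: ⊤, b: 0, c: -3, d: 0, e: 0, f: ⊤}
Applying B3's transfer function to that IN value gives OUT[B3] (row B3 above).

Answer: {a: 6, b: 0, c: -3, d: 0, e: 0, f: ⊤}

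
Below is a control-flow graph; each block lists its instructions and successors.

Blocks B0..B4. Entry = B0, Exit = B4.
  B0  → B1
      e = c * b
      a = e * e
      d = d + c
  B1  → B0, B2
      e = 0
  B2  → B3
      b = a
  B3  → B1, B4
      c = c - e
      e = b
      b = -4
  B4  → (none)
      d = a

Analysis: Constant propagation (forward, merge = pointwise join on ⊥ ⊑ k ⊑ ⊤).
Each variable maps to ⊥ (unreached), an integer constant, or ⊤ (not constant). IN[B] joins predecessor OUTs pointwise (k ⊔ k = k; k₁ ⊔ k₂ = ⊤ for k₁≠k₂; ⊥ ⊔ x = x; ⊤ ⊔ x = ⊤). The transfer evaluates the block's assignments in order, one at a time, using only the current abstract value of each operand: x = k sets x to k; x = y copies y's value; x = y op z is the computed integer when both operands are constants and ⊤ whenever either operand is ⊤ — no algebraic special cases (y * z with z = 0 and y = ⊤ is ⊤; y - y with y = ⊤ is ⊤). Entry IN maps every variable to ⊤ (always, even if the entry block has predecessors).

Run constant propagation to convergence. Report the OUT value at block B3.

Answer: {a: ⊤, b: -4, c: ⊤, d: ⊤, e: ⊤, f: ⊤}

Derivation:
Fixpoint table:
  B0:   IN=(all ⊤)   OUT=(all ⊤)
  B1:   IN=(all ⊤)   OUT={e:0; rest ⊤}
  B2:   IN={e:0; rest ⊤}   OUT={e:0; rest ⊤}
  B3:   IN={e:0; rest ⊤}   OUT={b:-4; rest ⊤}
  B4:   IN={b:-4; rest ⊤}   OUT={b:-4; rest ⊤}

Merge at B3: IN[B3] = OUT[B2] = {a: ⊤, b: ⊤, c: ⊤, d: ⊤, e: 0, f: ⊤}
Applying B3's transfer function to that IN value gives OUT[B3] (row B3 above).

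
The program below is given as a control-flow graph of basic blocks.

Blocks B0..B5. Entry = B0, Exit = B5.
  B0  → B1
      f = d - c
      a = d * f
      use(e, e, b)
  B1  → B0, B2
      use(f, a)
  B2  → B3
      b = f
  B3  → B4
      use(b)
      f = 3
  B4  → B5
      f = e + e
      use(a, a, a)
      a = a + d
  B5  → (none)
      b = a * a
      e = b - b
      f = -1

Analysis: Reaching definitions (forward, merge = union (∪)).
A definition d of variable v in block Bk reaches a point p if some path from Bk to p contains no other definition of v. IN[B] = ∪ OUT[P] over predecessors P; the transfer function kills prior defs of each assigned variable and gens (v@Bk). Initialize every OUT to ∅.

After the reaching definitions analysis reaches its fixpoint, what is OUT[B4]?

Fixpoint table:
  B0:  IN={a@B0, f@B0}  OUT={a@B0, f@B0}
  B1:  IN={a@B0, f@B0}  OUT={a@B0, f@B0}
  B2:  IN={a@B0, f@B0}  OUT={a@B0, b@B2, f@B0}
  B3:  IN={a@B0, b@B2, f@B0}  OUT={a@B0, b@B2, f@B3}
  B4:  IN={a@B0, b@B2, f@B3}  OUT={a@B4, b@B2, f@B4}
  B5:  IN={a@B4, b@B2, f@B4}  OUT={a@B4, b@B5, e@B5, f@B5}

Merge at B4: IN[B4] = OUT[B3] = {a@B0, b@B2, f@B3}
Applying B4's transfer function to that IN value gives OUT[B4] (row B4 above).

Answer: {a@B4, b@B2, f@B4}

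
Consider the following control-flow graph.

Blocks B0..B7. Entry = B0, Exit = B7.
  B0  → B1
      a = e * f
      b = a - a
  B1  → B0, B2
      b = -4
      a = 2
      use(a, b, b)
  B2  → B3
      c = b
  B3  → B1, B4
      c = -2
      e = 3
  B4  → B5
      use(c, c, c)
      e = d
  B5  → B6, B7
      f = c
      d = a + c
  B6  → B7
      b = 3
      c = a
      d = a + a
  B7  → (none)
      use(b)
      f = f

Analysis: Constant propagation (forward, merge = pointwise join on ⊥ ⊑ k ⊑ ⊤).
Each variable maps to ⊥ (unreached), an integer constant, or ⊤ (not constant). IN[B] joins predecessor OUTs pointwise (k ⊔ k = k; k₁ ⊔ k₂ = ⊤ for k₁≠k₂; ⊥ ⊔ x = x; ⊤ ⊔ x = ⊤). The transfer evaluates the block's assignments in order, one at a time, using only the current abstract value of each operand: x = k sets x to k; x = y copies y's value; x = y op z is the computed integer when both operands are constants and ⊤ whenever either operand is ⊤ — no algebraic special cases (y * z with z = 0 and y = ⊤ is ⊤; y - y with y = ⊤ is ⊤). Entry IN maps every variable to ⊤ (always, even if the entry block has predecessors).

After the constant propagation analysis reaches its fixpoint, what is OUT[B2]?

Converged values:
  B0: | IN=(all ⊤) | OUT=(all ⊤)
  B1: | IN=(all ⊤) | OUT={a:2, b:-4; rest ⊤}
  B2: | IN={a:2, b:-4; rest ⊤} | OUT={a:2, b:-4, c:-4; rest ⊤}
  B3: | IN={a:2, b:-4, c:-4; rest ⊤} | OUT={a:2, b:-4, c:-2, e:3; rest ⊤}
  B4: | IN={a:2, b:-4, c:-2, e:3; rest ⊤} | OUT={a:2, b:-4, c:-2; rest ⊤}
  B5: | IN={a:2, b:-4, c:-2; rest ⊤} | OUT={a:2, b:-4, c:-2, d:0, f:-2; rest ⊤}
  B6: | IN={a:2, b:-4, c:-2, d:0, f:-2; rest ⊤} | OUT={a:2, b:3, c:2, d:4, f:-2; rest ⊤}
  B7: | IN={a:2, f:-2; rest ⊤} | OUT={a:2, f:-2; rest ⊤}

Merge at B2: IN[B2] = OUT[B1] = {a: 2, b: -4, c: ⊤, d: ⊤, e: ⊤, f: ⊤}
Applying B2's transfer function to that IN value gives OUT[B2] (row B2 above).

Answer: {a: 2, b: -4, c: -4, d: ⊤, e: ⊤, f: ⊤}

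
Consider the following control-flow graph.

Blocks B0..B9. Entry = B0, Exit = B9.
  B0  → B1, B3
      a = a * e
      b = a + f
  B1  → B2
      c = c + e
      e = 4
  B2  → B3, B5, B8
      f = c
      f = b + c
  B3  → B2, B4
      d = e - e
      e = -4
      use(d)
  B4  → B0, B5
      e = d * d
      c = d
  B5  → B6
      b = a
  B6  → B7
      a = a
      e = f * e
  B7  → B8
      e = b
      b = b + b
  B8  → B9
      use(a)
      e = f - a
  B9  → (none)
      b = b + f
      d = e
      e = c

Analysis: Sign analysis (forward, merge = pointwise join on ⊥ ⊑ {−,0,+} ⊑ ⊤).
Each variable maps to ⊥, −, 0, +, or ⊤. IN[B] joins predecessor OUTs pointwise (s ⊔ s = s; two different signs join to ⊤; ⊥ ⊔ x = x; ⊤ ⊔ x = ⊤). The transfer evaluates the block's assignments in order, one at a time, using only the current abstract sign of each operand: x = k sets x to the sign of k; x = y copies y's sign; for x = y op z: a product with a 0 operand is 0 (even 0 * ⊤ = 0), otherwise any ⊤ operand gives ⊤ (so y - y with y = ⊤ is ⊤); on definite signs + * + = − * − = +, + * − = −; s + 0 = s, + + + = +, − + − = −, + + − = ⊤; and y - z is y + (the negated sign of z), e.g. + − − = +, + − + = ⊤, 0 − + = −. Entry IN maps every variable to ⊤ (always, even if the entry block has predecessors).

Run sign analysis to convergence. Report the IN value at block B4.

Answer: {a: ⊤, b: ⊤, c: ⊤, d: ⊤, e: -, f: ⊤}

Working:
Fixpoint table:
  B0: | IN=(all ⊤) | OUT=(all ⊤)
  B1: | IN=(all ⊤) | OUT={e:+; rest ⊤}
  B2: | IN=(all ⊤) | OUT=(all ⊤)
  B3: | IN=(all ⊤) | OUT={e:-; rest ⊤}
  B4: | IN={e:-; rest ⊤} | OUT=(all ⊤)
  B5: | IN=(all ⊤) | OUT=(all ⊤)
  B6: | IN=(all ⊤) | OUT=(all ⊤)
  B7: | IN=(all ⊤) | OUT=(all ⊤)
  B8: | IN=(all ⊤) | OUT=(all ⊤)
  B9: | IN=(all ⊤) | OUT=(all ⊤)

Merge at B4: IN[B4] = OUT[B3] = {a: ⊤, b: ⊤, c: ⊤, d: ⊤, e: -, f: ⊤}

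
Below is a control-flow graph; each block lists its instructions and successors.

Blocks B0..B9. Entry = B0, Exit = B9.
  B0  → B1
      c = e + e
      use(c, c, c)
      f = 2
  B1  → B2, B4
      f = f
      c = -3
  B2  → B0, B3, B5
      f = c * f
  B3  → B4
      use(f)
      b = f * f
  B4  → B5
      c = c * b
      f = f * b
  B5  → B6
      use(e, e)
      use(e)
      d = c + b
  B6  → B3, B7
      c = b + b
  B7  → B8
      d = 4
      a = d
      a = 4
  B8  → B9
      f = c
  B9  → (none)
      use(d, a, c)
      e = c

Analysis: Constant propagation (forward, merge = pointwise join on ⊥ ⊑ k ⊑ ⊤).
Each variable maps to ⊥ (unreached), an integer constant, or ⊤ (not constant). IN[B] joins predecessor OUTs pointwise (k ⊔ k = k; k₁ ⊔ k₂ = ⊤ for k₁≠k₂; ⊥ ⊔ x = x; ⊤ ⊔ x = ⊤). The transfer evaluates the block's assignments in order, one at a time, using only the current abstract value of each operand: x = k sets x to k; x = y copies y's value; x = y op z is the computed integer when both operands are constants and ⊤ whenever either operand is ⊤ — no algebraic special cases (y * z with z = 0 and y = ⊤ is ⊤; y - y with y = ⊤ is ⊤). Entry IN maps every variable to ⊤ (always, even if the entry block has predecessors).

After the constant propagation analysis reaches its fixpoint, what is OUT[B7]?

Answer: {a: 4, b: ⊤, c: ⊤, d: 4, e: ⊤, f: ⊤}

Derivation:
Per-block solution:
  B0: | IN=(all ⊤) | OUT={f:2; rest ⊤}
  B1: | IN={f:2; rest ⊤} | OUT={c:-3, f:2; rest ⊤}
  B2: | IN={c:-3, f:2; rest ⊤} | OUT={c:-3, f:-6; rest ⊤}
  B3: | IN=(all ⊤) | OUT=(all ⊤)
  B4: | IN=(all ⊤) | OUT=(all ⊤)
  B5: | IN=(all ⊤) | OUT=(all ⊤)
  B6: | IN=(all ⊤) | OUT=(all ⊤)
  B7: | IN=(all ⊤) | OUT={a:4, d:4; rest ⊤}
  B8: | IN={a:4, d:4; rest ⊤} | OUT={a:4, d:4; rest ⊤}
  B9: | IN={a:4, d:4; rest ⊤} | OUT={a:4, d:4; rest ⊤}

Merge at B7: IN[B7] = OUT[B6] = {a: ⊤, b: ⊤, c: ⊤, d: ⊤, e: ⊤, f: ⊤}
Applying B7's transfer function to that IN value gives OUT[B7] (row B7 above).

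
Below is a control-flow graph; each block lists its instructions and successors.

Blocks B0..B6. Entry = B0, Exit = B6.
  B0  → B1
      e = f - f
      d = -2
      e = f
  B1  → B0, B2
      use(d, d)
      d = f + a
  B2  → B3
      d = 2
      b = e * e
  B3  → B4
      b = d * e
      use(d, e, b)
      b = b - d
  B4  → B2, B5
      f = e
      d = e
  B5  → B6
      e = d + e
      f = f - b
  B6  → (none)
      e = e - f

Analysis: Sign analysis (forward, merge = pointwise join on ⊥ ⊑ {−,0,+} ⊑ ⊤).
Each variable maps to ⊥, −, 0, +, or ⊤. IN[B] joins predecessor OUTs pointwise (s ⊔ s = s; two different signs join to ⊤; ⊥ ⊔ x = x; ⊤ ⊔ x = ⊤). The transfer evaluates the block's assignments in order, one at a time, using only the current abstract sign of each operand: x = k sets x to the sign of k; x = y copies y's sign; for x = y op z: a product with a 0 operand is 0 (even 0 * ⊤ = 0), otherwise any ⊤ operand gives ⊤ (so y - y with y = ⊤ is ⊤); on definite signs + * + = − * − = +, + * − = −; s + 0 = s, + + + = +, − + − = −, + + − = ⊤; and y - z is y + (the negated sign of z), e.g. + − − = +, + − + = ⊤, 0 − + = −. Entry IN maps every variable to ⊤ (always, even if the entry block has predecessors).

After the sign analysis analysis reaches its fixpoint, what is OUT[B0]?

Per-block solution:
  B0:  IN=(all ⊤)  OUT={d:-; rest ⊤}
  B1:  IN={d:-; rest ⊤}  OUT=(all ⊤)
  B2:  IN=(all ⊤)  OUT={d:+; rest ⊤}
  B3:  IN={d:+; rest ⊤}  OUT={d:+; rest ⊤}
  B4:  IN={d:+; rest ⊤}  OUT=(all ⊤)
  B5:  IN=(all ⊤)  OUT=(all ⊤)
  B6:  IN=(all ⊤)  OUT=(all ⊤)

Merge at B0 (entry node, so the boundary value (all ⊤) is joined with the incoming edge(s)): IN[B0] = (all ⊤) ⊔ OUT[B1] = {a: ⊤, b: ⊤, c: ⊤, d: ⊤, e: ⊤, f: ⊤}
Applying B0's transfer function to that IN value gives OUT[B0] (row B0 above).

Answer: {a: ⊤, b: ⊤, c: ⊤, d: -, e: ⊤, f: ⊤}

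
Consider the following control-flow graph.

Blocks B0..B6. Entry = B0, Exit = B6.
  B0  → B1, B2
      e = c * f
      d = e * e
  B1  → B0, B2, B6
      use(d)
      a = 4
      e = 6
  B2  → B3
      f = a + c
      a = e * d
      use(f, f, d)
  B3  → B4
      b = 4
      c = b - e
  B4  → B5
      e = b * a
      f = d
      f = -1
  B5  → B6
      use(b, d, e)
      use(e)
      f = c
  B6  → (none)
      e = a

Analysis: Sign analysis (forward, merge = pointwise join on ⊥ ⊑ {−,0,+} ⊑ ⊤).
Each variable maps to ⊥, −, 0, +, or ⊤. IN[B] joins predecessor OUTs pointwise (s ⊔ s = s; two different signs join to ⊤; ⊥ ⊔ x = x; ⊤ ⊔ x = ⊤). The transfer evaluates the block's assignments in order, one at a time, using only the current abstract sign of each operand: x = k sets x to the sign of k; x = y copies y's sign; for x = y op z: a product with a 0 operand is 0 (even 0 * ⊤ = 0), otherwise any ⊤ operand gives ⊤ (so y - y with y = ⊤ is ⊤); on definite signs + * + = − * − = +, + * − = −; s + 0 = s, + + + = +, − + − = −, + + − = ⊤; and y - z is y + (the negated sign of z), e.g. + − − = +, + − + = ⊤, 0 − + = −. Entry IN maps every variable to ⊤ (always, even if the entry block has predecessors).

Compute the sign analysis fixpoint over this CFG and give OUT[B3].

Answer: {a: ⊤, b: +, c: ⊤, d: ⊤, e: ⊤, f: ⊤}

Trace:
Converged values:
  B0:   IN=(all ⊤)   OUT=(all ⊤)
  B1:   IN=(all ⊤)   OUT={a:+, e:+; rest ⊤}
  B2:   IN=(all ⊤)   OUT=(all ⊤)
  B3:   IN=(all ⊤)   OUT={b:+; rest ⊤}
  B4:   IN={b:+; rest ⊤}   OUT={b:+, f:-; rest ⊤}
  B5:   IN={b:+, f:-; rest ⊤}   OUT={b:+; rest ⊤}
  B6:   IN=(all ⊤)   OUT=(all ⊤)

Merge at B3: IN[B3] = OUT[B2] = {a: ⊤, b: ⊤, c: ⊤, d: ⊤, e: ⊤, f: ⊤}
Applying B3's transfer function to that IN value gives OUT[B3] (row B3 above).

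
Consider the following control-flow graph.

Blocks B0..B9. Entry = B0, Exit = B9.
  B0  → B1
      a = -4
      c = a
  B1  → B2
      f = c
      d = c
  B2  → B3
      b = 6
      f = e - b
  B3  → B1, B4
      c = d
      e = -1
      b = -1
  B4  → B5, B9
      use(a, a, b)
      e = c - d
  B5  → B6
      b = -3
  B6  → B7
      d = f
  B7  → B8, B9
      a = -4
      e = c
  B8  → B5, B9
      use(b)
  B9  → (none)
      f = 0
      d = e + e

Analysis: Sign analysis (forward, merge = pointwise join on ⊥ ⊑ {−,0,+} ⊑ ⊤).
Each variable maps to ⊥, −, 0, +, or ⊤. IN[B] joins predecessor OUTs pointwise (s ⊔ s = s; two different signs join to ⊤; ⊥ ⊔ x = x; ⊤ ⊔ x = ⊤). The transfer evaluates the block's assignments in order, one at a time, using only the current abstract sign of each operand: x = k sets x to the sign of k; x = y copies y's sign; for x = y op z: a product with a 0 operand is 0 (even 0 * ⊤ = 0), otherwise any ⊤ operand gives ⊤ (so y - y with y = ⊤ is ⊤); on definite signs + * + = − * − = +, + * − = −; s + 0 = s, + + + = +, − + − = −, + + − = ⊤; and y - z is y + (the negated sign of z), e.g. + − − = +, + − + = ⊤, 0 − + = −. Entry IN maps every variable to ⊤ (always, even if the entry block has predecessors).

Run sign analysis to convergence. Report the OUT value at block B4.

Converged values:
  B0: | IN=(all ⊤) | OUT={a:-, c:-; rest ⊤}
  B1: | IN={a:-, c:-; rest ⊤} | OUT={a:-, c:-, d:-, f:-; rest ⊤}
  B2: | IN={a:-, c:-, d:-, f:-; rest ⊤} | OUT={a:-, b:+, c:-, d:-; rest ⊤}
  B3: | IN={a:-, b:+, c:-, d:-; rest ⊤} | OUT={a:-, b:-, c:-, d:-, e:-; rest ⊤}
  B4: | IN={a:-, b:-, c:-, d:-, e:-; rest ⊤} | OUT={a:-, b:-, c:-, d:-; rest ⊤}
  B5: | IN={a:-, b:-, c:-; rest ⊤} | OUT={a:-, b:-, c:-; rest ⊤}
  B6: | IN={a:-, b:-, c:-; rest ⊤} | OUT={a:-, b:-, c:-; rest ⊤}
  B7: | IN={a:-, b:-, c:-; rest ⊤} | OUT={a:-, b:-, c:-, e:-; rest ⊤}
  B8: | IN={a:-, b:-, c:-, e:-; rest ⊤} | OUT={a:-, b:-, c:-, e:-; rest ⊤}
  B9: | IN={a:-, b:-, c:-; rest ⊤} | OUT={a:-, b:-, c:-, f:0; rest ⊤}

Merge at B4: IN[B4] = OUT[B3] = {a: -, b: -, c: -, d: -, e: -, f: ⊤}
Applying B4's transfer function to that IN value gives OUT[B4] (row B4 above).

Answer: {a: -, b: -, c: -, d: -, e: ⊤, f: ⊤}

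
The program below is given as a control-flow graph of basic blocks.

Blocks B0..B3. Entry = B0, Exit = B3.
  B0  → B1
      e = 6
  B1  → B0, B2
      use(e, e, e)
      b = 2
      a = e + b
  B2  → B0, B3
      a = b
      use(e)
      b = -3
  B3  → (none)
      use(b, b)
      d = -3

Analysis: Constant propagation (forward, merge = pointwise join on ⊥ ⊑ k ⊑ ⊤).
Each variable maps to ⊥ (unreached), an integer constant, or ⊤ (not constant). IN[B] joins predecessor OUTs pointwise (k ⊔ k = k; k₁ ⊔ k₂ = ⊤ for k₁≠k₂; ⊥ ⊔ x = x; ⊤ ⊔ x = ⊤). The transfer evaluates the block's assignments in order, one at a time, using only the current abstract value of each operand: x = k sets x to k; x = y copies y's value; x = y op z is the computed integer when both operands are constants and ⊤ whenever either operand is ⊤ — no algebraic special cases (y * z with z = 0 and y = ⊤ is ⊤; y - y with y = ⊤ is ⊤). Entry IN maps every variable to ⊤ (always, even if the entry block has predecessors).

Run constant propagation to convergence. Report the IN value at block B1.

Fixpoint table:
  B0: | IN=(all ⊤) | OUT={e:6; rest ⊤}
  B1: | IN={e:6; rest ⊤} | OUT={a:8, b:2, e:6; rest ⊤}
  B2: | IN={a:8, b:2, e:6; rest ⊤} | OUT={a:2, b:-3, e:6; rest ⊤}
  B3: | IN={a:2, b:-3, e:6; rest ⊤} | OUT={a:2, b:-3, d:-3, e:6; rest ⊤}

Merge at B1: IN[B1] = OUT[B0] = {a: ⊤, b: ⊤, c: ⊤, d: ⊤, e: 6, f: ⊤}

Answer: {a: ⊤, b: ⊤, c: ⊤, d: ⊤, e: 6, f: ⊤}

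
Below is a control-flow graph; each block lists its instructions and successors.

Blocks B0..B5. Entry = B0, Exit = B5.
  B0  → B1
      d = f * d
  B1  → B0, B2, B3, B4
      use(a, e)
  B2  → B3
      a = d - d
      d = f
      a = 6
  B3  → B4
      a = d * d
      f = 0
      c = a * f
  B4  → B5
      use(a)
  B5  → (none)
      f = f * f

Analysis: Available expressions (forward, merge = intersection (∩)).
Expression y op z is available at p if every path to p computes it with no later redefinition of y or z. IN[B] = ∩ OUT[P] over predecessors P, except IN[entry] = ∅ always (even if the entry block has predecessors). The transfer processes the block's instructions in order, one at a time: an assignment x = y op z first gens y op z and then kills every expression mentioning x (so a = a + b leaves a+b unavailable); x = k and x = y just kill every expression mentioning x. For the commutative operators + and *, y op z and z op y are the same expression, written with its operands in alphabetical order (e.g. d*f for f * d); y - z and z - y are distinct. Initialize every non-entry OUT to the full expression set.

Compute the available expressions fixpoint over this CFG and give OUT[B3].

Converged values:
  B0:  IN={}  OUT={}
  B1:  IN={}  OUT={}
  B2:  IN={}  OUT={}
  B3:  IN={}  OUT={a*f, d*d}
  B4:  IN={}  OUT={}
  B5:  IN={}  OUT={}

Merge at B3: IN[B3] = OUT[B1] ∩ OUT[B2] = {}
Applying B3's transfer function to that IN value gives OUT[B3] (row B3 above).

Answer: {a*f, d*d}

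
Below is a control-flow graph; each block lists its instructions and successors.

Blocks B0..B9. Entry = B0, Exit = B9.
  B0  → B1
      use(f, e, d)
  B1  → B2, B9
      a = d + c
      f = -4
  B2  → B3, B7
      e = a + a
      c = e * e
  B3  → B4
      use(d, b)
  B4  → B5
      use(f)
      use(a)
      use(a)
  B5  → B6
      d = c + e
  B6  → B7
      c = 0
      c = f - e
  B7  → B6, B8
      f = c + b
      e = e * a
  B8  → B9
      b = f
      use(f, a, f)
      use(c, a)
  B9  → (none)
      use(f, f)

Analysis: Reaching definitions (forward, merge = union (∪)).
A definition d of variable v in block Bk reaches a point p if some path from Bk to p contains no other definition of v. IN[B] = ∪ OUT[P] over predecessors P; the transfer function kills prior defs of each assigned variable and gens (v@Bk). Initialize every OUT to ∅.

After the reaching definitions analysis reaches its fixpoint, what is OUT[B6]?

Converged values:
  B0: | IN={} | OUT={}
  B1: | IN={} | OUT={a@B1, f@B1}
  B2: | IN={a@B1, f@B1} | OUT={a@B1, c@B2, e@B2, f@B1}
  B3: | IN={a@B1, c@B2, e@B2, f@B1} | OUT={a@B1, c@B2, e@B2, f@B1}
  B4: | IN={a@B1, c@B2, e@B2, f@B1} | OUT={a@B1, c@B2, e@B2, f@B1}
  B5: | IN={a@B1, c@B2, e@B2, f@B1} | OUT={a@B1, c@B2, d@B5, e@B2, f@B1}
  B6: | IN={a@B1, c@B2, c@B6, d@B5, e@B2, e@B7, f@B1, f@B7} | OUT={a@B1, c@B6, d@B5, e@B2, e@B7, f@B1, f@B7}
  B7: | IN={a@B1, c@B2, c@B6, d@B5, e@B2, e@B7, f@B1, f@B7} | OUT={a@B1, c@B2, c@B6, d@B5, e@B7, f@B7}
  B8: | IN={a@B1, c@B2, c@B6, d@B5, e@B7, f@B7} | OUT={a@B1, b@B8, c@B2, c@B6, d@B5, e@B7, f@B7}
  B9: | IN={a@B1, b@B8, c@B2, c@B6, d@B5, e@B7, f@B1, f@B7} | OUT={a@B1, b@B8, c@B2, c@B6, d@B5, e@B7, f@B1, f@B7}

Merge at B6: IN[B6] = OUT[B5] ⊔ OUT[B7] = {a@B1, c@B2, c@B6, d@B5, e@B2, e@B7, f@B1, f@B7}
Applying B6's transfer function to that IN value gives OUT[B6] (row B6 above).

Answer: {a@B1, c@B6, d@B5, e@B2, e@B7, f@B1, f@B7}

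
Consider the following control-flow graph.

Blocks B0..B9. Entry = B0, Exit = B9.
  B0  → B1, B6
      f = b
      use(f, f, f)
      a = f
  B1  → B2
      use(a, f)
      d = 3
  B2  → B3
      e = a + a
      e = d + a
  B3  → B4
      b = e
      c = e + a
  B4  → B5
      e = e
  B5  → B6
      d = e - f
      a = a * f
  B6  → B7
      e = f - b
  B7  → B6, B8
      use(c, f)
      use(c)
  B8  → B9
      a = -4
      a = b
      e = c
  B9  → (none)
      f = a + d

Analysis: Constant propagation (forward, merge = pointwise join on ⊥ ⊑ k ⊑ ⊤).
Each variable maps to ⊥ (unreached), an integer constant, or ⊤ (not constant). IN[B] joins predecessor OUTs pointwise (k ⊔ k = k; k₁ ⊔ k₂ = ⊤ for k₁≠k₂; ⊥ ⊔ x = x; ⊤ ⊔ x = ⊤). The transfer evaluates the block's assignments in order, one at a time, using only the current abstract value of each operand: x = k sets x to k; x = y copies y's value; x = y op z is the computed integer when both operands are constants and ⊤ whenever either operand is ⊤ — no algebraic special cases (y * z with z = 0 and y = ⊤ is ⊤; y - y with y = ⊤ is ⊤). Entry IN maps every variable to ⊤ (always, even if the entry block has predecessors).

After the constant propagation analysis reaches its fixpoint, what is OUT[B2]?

Answer: {a: ⊤, b: ⊤, c: ⊤, d: 3, e: ⊤, f: ⊤}

Working:
Fixpoint table:
  B0:   IN=(all ⊤)   OUT=(all ⊤)
  B1:   IN=(all ⊤)   OUT={d:3; rest ⊤}
  B2:   IN={d:3; rest ⊤}   OUT={d:3; rest ⊤}
  B3:   IN={d:3; rest ⊤}   OUT={d:3; rest ⊤}
  B4:   IN={d:3; rest ⊤}   OUT={d:3; rest ⊤}
  B5:   IN={d:3; rest ⊤}   OUT=(all ⊤)
  B6:   IN=(all ⊤)   OUT=(all ⊤)
  B7:   IN=(all ⊤)   OUT=(all ⊤)
  B8:   IN=(all ⊤)   OUT=(all ⊤)
  B9:   IN=(all ⊤)   OUT=(all ⊤)

Merge at B2: IN[B2] = OUT[B1] = {a: ⊤, b: ⊤, c: ⊤, d: 3, e: ⊤, f: ⊤}
Applying B2's transfer function to that IN value gives OUT[B2] (row B2 above).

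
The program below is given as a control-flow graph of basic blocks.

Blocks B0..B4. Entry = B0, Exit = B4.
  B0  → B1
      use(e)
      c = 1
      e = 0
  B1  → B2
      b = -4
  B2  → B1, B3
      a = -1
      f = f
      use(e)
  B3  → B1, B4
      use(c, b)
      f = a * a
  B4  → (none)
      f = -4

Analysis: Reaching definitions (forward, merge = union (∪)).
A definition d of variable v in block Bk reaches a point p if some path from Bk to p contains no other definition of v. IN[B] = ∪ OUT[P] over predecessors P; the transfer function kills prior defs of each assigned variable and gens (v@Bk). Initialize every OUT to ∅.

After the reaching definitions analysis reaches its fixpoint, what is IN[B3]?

Per-block solution:
  B0: | IN={} | OUT={c@B0, e@B0}
  B1: | IN={a@B2, b@B1, c@B0, e@B0, f@B2, f@B3} | OUT={a@B2, b@B1, c@B0, e@B0, f@B2, f@B3}
  B2: | IN={a@B2, b@B1, c@B0, e@B0, f@B2, f@B3} | OUT={a@B2, b@B1, c@B0, e@B0, f@B2}
  B3: | IN={a@B2, b@B1, c@B0, e@B0, f@B2} | OUT={a@B2, b@B1, c@B0, e@B0, f@B3}
  B4: | IN={a@B2, b@B1, c@B0, e@B0, f@B3} | OUT={a@B2, b@B1, c@B0, e@B0, f@B4}

Merge at B3: IN[B3] = OUT[B2] = {a@B2, b@B1, c@B0, e@B0, f@B2}

Answer: {a@B2, b@B1, c@B0, e@B0, f@B2}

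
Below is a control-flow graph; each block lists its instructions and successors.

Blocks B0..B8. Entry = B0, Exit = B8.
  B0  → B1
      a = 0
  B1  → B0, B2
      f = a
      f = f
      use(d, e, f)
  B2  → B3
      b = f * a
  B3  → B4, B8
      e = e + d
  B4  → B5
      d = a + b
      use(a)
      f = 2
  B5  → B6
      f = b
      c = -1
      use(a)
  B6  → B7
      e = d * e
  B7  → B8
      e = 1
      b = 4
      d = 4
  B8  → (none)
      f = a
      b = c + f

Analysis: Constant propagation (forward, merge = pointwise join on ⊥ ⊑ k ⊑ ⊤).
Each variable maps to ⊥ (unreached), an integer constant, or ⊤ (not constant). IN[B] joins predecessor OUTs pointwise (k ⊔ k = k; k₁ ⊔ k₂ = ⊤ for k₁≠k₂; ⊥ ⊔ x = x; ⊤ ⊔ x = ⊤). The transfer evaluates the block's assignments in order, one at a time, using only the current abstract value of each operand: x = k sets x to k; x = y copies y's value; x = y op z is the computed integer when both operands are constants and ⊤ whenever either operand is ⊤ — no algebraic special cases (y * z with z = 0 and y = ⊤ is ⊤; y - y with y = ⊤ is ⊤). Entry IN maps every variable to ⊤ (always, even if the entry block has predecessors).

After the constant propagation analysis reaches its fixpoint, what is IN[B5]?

Answer: {a: 0, b: 0, c: ⊤, d: 0, e: ⊤, f: 2}

Derivation:
Per-block solution:
  B0: | IN=(all ⊤) | OUT={a:0; rest ⊤}
  B1: | IN={a:0; rest ⊤} | OUT={a:0, f:0; rest ⊤}
  B2: | IN={a:0, f:0; rest ⊤} | OUT={a:0, b:0, f:0; rest ⊤}
  B3: | IN={a:0, b:0, f:0; rest ⊤} | OUT={a:0, b:0, f:0; rest ⊤}
  B4: | IN={a:0, b:0, f:0; rest ⊤} | OUT={a:0, b:0, d:0, f:2; rest ⊤}
  B5: | IN={a:0, b:0, d:0, f:2; rest ⊤} | OUT={a:0, b:0, c:-1, d:0, f:0; rest ⊤}
  B6: | IN={a:0, b:0, c:-1, d:0, f:0; rest ⊤} | OUT={a:0, b:0, c:-1, d:0, f:0; rest ⊤}
  B7: | IN={a:0, b:0, c:-1, d:0, f:0; rest ⊤} | OUT={a:0, b:4, c:-1, d:4, e:1, f:0; rest ⊤}
  B8: | IN={a:0, f:0; rest ⊤} | OUT={a:0, f:0; rest ⊤}

Merge at B5: IN[B5] = OUT[B4] = {a: 0, b: 0, c: ⊤, d: 0, e: ⊤, f: 2}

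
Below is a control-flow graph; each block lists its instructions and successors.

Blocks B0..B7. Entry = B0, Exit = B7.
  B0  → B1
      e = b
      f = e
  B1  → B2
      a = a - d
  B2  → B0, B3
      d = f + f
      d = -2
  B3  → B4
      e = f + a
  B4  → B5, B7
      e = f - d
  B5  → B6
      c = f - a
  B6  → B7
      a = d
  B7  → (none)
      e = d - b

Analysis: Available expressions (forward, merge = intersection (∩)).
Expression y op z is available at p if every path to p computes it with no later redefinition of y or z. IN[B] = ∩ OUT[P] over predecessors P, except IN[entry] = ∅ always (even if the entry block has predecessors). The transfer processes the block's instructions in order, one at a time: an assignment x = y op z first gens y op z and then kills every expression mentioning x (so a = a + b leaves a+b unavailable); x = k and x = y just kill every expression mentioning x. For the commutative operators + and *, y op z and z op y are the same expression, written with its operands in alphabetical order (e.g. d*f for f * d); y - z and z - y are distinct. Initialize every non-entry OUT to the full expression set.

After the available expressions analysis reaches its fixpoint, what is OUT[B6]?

Answer: {f+f, f-d}

Working:
Converged values:
  B0: | IN={} | OUT={}
  B1: | IN={} | OUT={}
  B2: | IN={} | OUT={f+f}
  B3: | IN={f+f} | OUT={a+f, f+f}
  B4: | IN={a+f, f+f} | OUT={a+f, f+f, f-d}
  B5: | IN={a+f, f+f, f-d} | OUT={a+f, f+f, f-a, f-d}
  B6: | IN={a+f, f+f, f-a, f-d} | OUT={f+f, f-d}
  B7: | IN={f+f, f-d} | OUT={d-b, f+f, f-d}

Merge at B6: IN[B6] = OUT[B5] = {a+f, f+f, f-a, f-d}
Applying B6's transfer function to that IN value gives OUT[B6] (row B6 above).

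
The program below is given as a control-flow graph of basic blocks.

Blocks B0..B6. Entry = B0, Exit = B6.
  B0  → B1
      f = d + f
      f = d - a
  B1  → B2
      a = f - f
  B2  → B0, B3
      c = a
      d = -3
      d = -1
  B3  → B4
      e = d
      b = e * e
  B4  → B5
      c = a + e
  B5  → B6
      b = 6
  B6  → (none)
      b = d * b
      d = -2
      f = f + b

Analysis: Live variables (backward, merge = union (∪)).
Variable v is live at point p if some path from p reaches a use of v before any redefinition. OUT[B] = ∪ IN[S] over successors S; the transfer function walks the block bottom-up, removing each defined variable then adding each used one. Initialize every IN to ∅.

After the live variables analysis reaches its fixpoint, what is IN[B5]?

Fixpoint table:
  B0:  IN={a, d, f}  OUT={f}
  B1:  IN={f}  OUT={a, f}
  B2:  IN={a, f}  OUT={a, d, f}
  B3:  IN={a, d, f}  OUT={a, d, e, f}
  B4:  IN={a, d, e, f}  OUT={d, f}
  B5:  IN={d, f}  OUT={b, d, f}
  B6:  IN={b, d, f}  OUT={}

Merge at B5: OUT[B5] = IN[B6] = {b, d, f}
Applying B5's transfer function to that OUT value gives IN[B5] (row B5 above).

Answer: {d, f}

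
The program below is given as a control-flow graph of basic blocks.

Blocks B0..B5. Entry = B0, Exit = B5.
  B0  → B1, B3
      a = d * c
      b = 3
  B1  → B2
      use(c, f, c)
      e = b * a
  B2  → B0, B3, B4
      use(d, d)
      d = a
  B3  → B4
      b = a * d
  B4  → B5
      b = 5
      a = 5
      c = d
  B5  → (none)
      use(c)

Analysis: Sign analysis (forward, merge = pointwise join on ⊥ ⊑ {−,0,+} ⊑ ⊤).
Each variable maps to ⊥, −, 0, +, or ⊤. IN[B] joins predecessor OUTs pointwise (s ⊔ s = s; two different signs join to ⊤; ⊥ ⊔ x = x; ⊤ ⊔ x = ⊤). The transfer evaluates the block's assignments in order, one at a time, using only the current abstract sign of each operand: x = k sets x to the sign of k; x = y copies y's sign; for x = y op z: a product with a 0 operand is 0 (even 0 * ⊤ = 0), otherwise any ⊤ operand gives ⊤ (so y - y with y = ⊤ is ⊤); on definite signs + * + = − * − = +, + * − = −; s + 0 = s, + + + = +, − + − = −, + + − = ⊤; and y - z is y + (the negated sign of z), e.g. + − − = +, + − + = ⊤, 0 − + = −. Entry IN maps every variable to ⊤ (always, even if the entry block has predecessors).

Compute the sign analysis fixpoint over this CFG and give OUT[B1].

Answer: {a: ⊤, b: +, c: ⊤, d: ⊤, e: ⊤, f: ⊤}

Derivation:
Per-block solution:
  B0:   IN=(all ⊤)   OUT={b:+; rest ⊤}
  B1:   IN={b:+; rest ⊤}   OUT={b:+; rest ⊤}
  B2:   IN={b:+; rest ⊤}   OUT={b:+; rest ⊤}
  B3:   IN={b:+; rest ⊤}   OUT=(all ⊤)
  B4:   IN=(all ⊤)   OUT={a:+, b:+; rest ⊤}
  B5:   IN={a:+, b:+; rest ⊤}   OUT={a:+, b:+; rest ⊤}

Merge at B1: IN[B1] = OUT[B0] = {a: ⊤, b: +, c: ⊤, d: ⊤, e: ⊤, f: ⊤}
Applying B1's transfer function to that IN value gives OUT[B1] (row B1 above).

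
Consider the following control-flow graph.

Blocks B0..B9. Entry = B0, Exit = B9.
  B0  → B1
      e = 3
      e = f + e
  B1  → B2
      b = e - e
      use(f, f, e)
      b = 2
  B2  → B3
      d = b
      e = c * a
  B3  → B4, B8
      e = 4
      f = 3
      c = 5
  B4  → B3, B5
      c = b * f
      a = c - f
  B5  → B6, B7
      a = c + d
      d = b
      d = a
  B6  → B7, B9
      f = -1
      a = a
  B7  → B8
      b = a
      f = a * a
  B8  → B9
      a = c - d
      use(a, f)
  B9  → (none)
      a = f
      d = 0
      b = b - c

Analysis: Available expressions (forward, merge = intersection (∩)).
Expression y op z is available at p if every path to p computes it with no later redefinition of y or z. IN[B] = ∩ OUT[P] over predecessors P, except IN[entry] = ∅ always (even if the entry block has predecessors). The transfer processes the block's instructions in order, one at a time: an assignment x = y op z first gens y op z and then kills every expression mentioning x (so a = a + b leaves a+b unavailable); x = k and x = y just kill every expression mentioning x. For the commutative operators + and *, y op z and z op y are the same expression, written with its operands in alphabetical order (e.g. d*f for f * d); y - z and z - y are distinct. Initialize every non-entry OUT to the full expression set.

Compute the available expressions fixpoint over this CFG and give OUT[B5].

Per-block solution:
  B0:  IN={}  OUT={}
  B1:  IN={}  OUT={e-e}
  B2:  IN={e-e}  OUT={a*c}
  B3:  IN={}  OUT={}
  B4:  IN={}  OUT={b*f, c-f}
  B5:  IN={b*f, c-f}  OUT={b*f, c-f}
  B6:  IN={b*f, c-f}  OUT={}
  B7:  IN={}  OUT={a*a}
  B8:  IN={}  OUT={c-d}
  B9:  IN={}  OUT={}

Merge at B5: IN[B5] = OUT[B4] = {b*f, c-f}
Applying B5's transfer function to that IN value gives OUT[B5] (row B5 above).

Answer: {b*f, c-f}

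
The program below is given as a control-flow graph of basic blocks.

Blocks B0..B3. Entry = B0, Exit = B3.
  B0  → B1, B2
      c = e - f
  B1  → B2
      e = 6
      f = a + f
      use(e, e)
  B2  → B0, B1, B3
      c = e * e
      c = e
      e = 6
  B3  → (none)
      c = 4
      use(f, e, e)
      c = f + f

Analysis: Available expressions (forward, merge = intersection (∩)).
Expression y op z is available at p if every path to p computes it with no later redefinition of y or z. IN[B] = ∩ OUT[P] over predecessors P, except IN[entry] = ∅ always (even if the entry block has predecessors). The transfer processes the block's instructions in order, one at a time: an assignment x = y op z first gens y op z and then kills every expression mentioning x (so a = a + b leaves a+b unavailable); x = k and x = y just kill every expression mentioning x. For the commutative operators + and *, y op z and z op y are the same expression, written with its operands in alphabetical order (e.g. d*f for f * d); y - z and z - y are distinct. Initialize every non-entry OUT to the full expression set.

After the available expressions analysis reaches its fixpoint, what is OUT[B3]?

Answer: {f+f}

Working:
Converged values:
  B0: | IN={} | OUT={e-f}
  B1: | IN={} | OUT={}
  B2: | IN={} | OUT={}
  B3: | IN={} | OUT={f+f}

Merge at B3: IN[B3] = OUT[B2] = {}
Applying B3's transfer function to that IN value gives OUT[B3] (row B3 above).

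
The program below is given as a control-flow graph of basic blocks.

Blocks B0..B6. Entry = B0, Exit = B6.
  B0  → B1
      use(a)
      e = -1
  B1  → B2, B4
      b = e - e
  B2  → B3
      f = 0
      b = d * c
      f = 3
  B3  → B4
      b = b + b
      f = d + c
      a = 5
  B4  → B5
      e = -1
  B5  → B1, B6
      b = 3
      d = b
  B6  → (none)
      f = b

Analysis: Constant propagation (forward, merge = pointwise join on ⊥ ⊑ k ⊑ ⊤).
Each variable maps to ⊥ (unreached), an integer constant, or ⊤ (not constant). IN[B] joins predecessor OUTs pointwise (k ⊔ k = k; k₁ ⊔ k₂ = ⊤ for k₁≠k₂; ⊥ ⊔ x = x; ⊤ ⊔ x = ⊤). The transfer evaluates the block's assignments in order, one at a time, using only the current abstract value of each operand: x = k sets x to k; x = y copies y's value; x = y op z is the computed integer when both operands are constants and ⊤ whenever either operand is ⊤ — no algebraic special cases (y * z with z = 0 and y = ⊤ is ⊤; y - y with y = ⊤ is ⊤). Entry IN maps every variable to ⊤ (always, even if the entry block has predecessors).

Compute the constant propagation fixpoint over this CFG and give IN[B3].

Per-block solution:
  B0:   IN=(all ⊤)   OUT={e:-1; rest ⊤}
  B1:   IN={e:-1; rest ⊤}   OUT={b:0, e:-1; rest ⊤}
  B2:   IN={b:0, e:-1; rest ⊤}   OUT={e:-1, f:3; rest ⊤}
  B3:   IN={e:-1, f:3; rest ⊤}   OUT={a:5, e:-1; rest ⊤}
  B4:   IN={e:-1; rest ⊤}   OUT={e:-1; rest ⊤}
  B5:   IN={e:-1; rest ⊤}   OUT={b:3, d:3, e:-1; rest ⊤}
  B6:   IN={b:3, d:3, e:-1; rest ⊤}   OUT={b:3, d:3, e:-1, f:3; rest ⊤}

Merge at B3: IN[B3] = OUT[B2] = {a: ⊤, b: ⊤, c: ⊤, d: ⊤, e: -1, f: 3}

Answer: {a: ⊤, b: ⊤, c: ⊤, d: ⊤, e: -1, f: 3}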